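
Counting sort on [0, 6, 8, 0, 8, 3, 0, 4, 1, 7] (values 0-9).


Input: [0, 6, 8, 0, 8, 3, 0, 4, 1, 7]
Counts: [3, 1, 0, 1, 1, 0, 1, 1, 2, 0]

Sorted: [0, 0, 0, 1, 3, 4, 6, 7, 8, 8]


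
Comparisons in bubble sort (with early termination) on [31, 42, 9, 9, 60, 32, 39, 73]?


Algorithm: bubble sort (with early termination)
Input: [31, 42, 9, 9, 60, 32, 39, 73]
Sorted: [9, 9, 31, 32, 39, 42, 60, 73]

18


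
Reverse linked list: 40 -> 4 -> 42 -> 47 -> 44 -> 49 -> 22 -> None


Step 1: curr=40, set curr.next=prev(None) | reversed so far: 40
Step 2: curr=4, set curr.next=prev(40) | reversed so far: 4 -> 40
Step 3: curr=42, set curr.next=prev(4) | reversed so far: 42 -> 4 -> 40
Step 4: curr=47, set curr.next=prev(42) | reversed so far: 47 -> 42 -> 4 -> 40
Step 5: curr=44, set curr.next=prev(47) | reversed so far: 44 -> 47 -> 42 -> 4 -> 40
Step 6: curr=49, set curr.next=prev(44) | reversed so far: 49 -> 44 -> 47 -> 42 -> 4 -> 40
Step 7: curr=22, set curr.next=prev(49) | reversed so far: 22 -> 49 -> 44 -> 47 -> 42 -> 4 -> 40

22 -> 49 -> 44 -> 47 -> 42 -> 4 -> 40 -> None


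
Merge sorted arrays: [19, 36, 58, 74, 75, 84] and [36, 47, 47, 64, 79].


Take 19 from A
Take 36 from A
Take 36 from B
Take 47 from B
Take 47 from B
Take 58 from A
Take 64 from B
Take 74 from A
Take 75 from A
Take 79 from B

Merged: [19, 36, 36, 47, 47, 58, 64, 74, 75, 79, 84]


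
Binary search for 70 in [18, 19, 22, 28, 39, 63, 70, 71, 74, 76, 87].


Step 1: lo=0, hi=10, mid=5, val=63
Step 2: lo=6, hi=10, mid=8, val=74
Step 3: lo=6, hi=7, mid=6, val=70

Found at index 6


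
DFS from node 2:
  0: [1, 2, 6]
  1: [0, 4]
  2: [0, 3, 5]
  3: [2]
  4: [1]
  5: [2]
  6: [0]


Visit 2, push [5, 3, 0]
Visit 0, push [6, 1]
Visit 1, push [4]
Visit 4, push []
Visit 6, push []
Visit 3, push []
Visit 5, push []

DFS order: [2, 0, 1, 4, 6, 3, 5]


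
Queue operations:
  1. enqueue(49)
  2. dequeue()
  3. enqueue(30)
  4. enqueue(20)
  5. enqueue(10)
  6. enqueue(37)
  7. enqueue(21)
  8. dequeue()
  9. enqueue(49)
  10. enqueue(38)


enqueue(49) -> [49]
dequeue()->49, []
enqueue(30) -> [30]
enqueue(20) -> [30, 20]
enqueue(10) -> [30, 20, 10]
enqueue(37) -> [30, 20, 10, 37]
enqueue(21) -> [30, 20, 10, 37, 21]
dequeue()->30, [20, 10, 37, 21]
enqueue(49) -> [20, 10, 37, 21, 49]
enqueue(38) -> [20, 10, 37, 21, 49, 38]

Final queue: [20, 10, 37, 21, 49, 38]


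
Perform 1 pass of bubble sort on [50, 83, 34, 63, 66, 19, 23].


Initial: [50, 83, 34, 63, 66, 19, 23]
Pass 1: [50, 34, 63, 66, 19, 23, 83] (5 swaps)

After 1 pass: [50, 34, 63, 66, 19, 23, 83]


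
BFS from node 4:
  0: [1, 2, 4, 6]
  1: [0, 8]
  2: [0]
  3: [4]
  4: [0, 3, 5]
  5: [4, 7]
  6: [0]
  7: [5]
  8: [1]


Visit 4, enqueue [0, 3, 5]
Visit 0, enqueue [1, 2, 6]
Visit 3, enqueue []
Visit 5, enqueue [7]
Visit 1, enqueue [8]
Visit 2, enqueue []
Visit 6, enqueue []
Visit 7, enqueue []
Visit 8, enqueue []

BFS order: [4, 0, 3, 5, 1, 2, 6, 7, 8]


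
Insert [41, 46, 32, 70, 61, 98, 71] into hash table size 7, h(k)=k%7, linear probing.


Insert 41: h=6 -> slot 6
Insert 46: h=4 -> slot 4
Insert 32: h=4, 1 probes -> slot 5
Insert 70: h=0 -> slot 0
Insert 61: h=5, 3 probes -> slot 1
Insert 98: h=0, 2 probes -> slot 2
Insert 71: h=1, 2 probes -> slot 3

Table: [70, 61, 98, 71, 46, 32, 41]


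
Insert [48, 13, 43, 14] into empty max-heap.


Insert 48: [48]
Insert 13: [48, 13]
Insert 43: [48, 13, 43]
Insert 14: [48, 14, 43, 13]

Final heap: [48, 14, 43, 13]


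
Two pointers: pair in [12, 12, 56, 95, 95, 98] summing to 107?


lo=0(12)+hi=5(98)=110
lo=0(12)+hi=4(95)=107

Yes: 12+95=107


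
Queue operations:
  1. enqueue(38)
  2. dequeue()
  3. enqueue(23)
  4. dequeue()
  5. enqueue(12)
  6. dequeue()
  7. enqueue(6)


enqueue(38) -> [38]
dequeue()->38, []
enqueue(23) -> [23]
dequeue()->23, []
enqueue(12) -> [12]
dequeue()->12, []
enqueue(6) -> [6]

Final queue: [6]


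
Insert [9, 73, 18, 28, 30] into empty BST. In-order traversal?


Insert 9: root
Insert 73: R from 9
Insert 18: R from 9 -> L from 73
Insert 28: R from 9 -> L from 73 -> R from 18
Insert 30: R from 9 -> L from 73 -> R from 18 -> R from 28

In-order: [9, 18, 28, 30, 73]


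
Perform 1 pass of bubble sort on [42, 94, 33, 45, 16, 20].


Initial: [42, 94, 33, 45, 16, 20]
Pass 1: [42, 33, 45, 16, 20, 94] (4 swaps)

After 1 pass: [42, 33, 45, 16, 20, 94]


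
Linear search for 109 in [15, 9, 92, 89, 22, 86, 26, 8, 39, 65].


i=0: 15!=109
i=1: 9!=109
i=2: 92!=109
i=3: 89!=109
i=4: 22!=109
i=5: 86!=109
i=6: 26!=109
i=7: 8!=109
i=8: 39!=109
i=9: 65!=109

Not found, 10 comps


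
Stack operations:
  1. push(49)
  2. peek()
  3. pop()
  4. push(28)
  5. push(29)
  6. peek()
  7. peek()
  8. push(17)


push(49) -> [49]
peek()->49
pop()->49, []
push(28) -> [28]
push(29) -> [28, 29]
peek()->29
peek()->29
push(17) -> [28, 29, 17]

Final stack: [28, 29, 17]


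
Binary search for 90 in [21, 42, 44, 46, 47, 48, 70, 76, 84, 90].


Step 1: lo=0, hi=9, mid=4, val=47
Step 2: lo=5, hi=9, mid=7, val=76
Step 3: lo=8, hi=9, mid=8, val=84
Step 4: lo=9, hi=9, mid=9, val=90

Found at index 9


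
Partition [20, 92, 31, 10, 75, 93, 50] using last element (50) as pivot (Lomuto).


Pivot: 50
  20 <= 50: advance i (no swap)
  31 <= 50: swap -> [20, 31, 92, 10, 75, 93, 50]
  10 <= 50: swap -> [20, 31, 10, 92, 75, 93, 50]
Place pivot at 3: [20, 31, 10, 50, 75, 93, 92]

Partitioned: [20, 31, 10, 50, 75, 93, 92]


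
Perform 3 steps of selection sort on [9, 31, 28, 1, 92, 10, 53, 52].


Initial: [9, 31, 28, 1, 92, 10, 53, 52]
Step 1: min=1 at 3
  Swap: [1, 31, 28, 9, 92, 10, 53, 52]
Step 2: min=9 at 3
  Swap: [1, 9, 28, 31, 92, 10, 53, 52]
Step 3: min=10 at 5
  Swap: [1, 9, 10, 31, 92, 28, 53, 52]

After 3 steps: [1, 9, 10, 31, 92, 28, 53, 52]


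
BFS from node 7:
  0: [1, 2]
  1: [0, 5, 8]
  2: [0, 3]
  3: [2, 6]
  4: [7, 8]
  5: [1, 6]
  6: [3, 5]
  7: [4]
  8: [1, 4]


Visit 7, enqueue [4]
Visit 4, enqueue [8]
Visit 8, enqueue [1]
Visit 1, enqueue [0, 5]
Visit 0, enqueue [2]
Visit 5, enqueue [6]
Visit 2, enqueue [3]
Visit 6, enqueue []
Visit 3, enqueue []

BFS order: [7, 4, 8, 1, 0, 5, 2, 6, 3]


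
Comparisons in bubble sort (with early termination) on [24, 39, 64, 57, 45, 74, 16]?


Algorithm: bubble sort (with early termination)
Input: [24, 39, 64, 57, 45, 74, 16]
Sorted: [16, 24, 39, 45, 57, 64, 74]

21


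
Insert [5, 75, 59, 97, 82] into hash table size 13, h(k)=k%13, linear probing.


Insert 5: h=5 -> slot 5
Insert 75: h=10 -> slot 10
Insert 59: h=7 -> slot 7
Insert 97: h=6 -> slot 6
Insert 82: h=4 -> slot 4

Table: [None, None, None, None, 82, 5, 97, 59, None, None, 75, None, None]


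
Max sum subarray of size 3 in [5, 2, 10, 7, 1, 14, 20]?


[0:3]: 17
[1:4]: 19
[2:5]: 18
[3:6]: 22
[4:7]: 35

Max: 35 at [4:7]


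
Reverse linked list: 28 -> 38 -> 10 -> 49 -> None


Step 1: curr=28, set curr.next=prev(None) | reversed so far: 28
Step 2: curr=38, set curr.next=prev(28) | reversed so far: 38 -> 28
Step 3: curr=10, set curr.next=prev(38) | reversed so far: 10 -> 38 -> 28
Step 4: curr=49, set curr.next=prev(10) | reversed so far: 49 -> 10 -> 38 -> 28

49 -> 10 -> 38 -> 28 -> None


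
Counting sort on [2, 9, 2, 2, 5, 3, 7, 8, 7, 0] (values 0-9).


Input: [2, 9, 2, 2, 5, 3, 7, 8, 7, 0]
Counts: [1, 0, 3, 1, 0, 1, 0, 2, 1, 1]

Sorted: [0, 2, 2, 2, 3, 5, 7, 7, 8, 9]


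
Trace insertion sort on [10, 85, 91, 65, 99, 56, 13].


Initial: [10, 85, 91, 65, 99, 56, 13]
Insert 85: [10, 85, 91, 65, 99, 56, 13]
Insert 91: [10, 85, 91, 65, 99, 56, 13]
Insert 65: [10, 65, 85, 91, 99, 56, 13]
Insert 99: [10, 65, 85, 91, 99, 56, 13]
Insert 56: [10, 56, 65, 85, 91, 99, 13]
Insert 13: [10, 13, 56, 65, 85, 91, 99]

Sorted: [10, 13, 56, 65, 85, 91, 99]


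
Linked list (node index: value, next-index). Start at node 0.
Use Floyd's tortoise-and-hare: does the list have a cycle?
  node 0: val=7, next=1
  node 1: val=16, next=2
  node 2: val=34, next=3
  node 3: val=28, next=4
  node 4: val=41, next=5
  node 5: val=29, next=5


Floyd's tortoise (slow, +1) and hare (fast, +2):
  init: slow=0, fast=0
  step 1: slow=1, fast=2
  step 2: slow=2, fast=4
  step 3: slow=3, fast=5
  step 4: slow=4, fast=5
  step 5: slow=5, fast=5
  slow == fast at node 5: cycle detected

Cycle: yes


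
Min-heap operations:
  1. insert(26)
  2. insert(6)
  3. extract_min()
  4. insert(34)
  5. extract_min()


insert(26) -> [26]
insert(6) -> [6, 26]
extract_min()->6, [26]
insert(34) -> [26, 34]
extract_min()->26, [34]

Final heap: [34]


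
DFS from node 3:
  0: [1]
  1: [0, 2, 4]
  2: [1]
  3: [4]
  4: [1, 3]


Visit 3, push [4]
Visit 4, push [1]
Visit 1, push [2, 0]
Visit 0, push []
Visit 2, push []

DFS order: [3, 4, 1, 0, 2]


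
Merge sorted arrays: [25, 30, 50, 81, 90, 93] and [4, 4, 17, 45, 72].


Take 4 from B
Take 4 from B
Take 17 from B
Take 25 from A
Take 30 from A
Take 45 from B
Take 50 from A
Take 72 from B

Merged: [4, 4, 17, 25, 30, 45, 50, 72, 81, 90, 93]


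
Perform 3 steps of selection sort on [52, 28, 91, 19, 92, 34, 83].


Initial: [52, 28, 91, 19, 92, 34, 83]
Step 1: min=19 at 3
  Swap: [19, 28, 91, 52, 92, 34, 83]
Step 2: min=28 at 1
  Swap: [19, 28, 91, 52, 92, 34, 83]
Step 3: min=34 at 5
  Swap: [19, 28, 34, 52, 92, 91, 83]

After 3 steps: [19, 28, 34, 52, 92, 91, 83]


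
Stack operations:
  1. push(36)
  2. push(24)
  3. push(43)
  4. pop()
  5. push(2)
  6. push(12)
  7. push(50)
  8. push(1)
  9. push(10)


push(36) -> [36]
push(24) -> [36, 24]
push(43) -> [36, 24, 43]
pop()->43, [36, 24]
push(2) -> [36, 24, 2]
push(12) -> [36, 24, 2, 12]
push(50) -> [36, 24, 2, 12, 50]
push(1) -> [36, 24, 2, 12, 50, 1]
push(10) -> [36, 24, 2, 12, 50, 1, 10]

Final stack: [36, 24, 2, 12, 50, 1, 10]


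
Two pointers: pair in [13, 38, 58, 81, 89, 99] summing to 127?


lo=0(13)+hi=5(99)=112
lo=1(38)+hi=5(99)=137
lo=1(38)+hi=4(89)=127

Yes: 38+89=127


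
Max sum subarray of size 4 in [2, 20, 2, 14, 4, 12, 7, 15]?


[0:4]: 38
[1:5]: 40
[2:6]: 32
[3:7]: 37
[4:8]: 38

Max: 40 at [1:5]


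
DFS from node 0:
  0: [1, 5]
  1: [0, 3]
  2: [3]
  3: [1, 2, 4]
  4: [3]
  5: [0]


Visit 0, push [5, 1]
Visit 1, push [3]
Visit 3, push [4, 2]
Visit 2, push []
Visit 4, push []
Visit 5, push []

DFS order: [0, 1, 3, 2, 4, 5]


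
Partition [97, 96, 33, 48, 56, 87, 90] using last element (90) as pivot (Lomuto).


Pivot: 90
  33 <= 90: swap -> [33, 96, 97, 48, 56, 87, 90]
  48 <= 90: swap -> [33, 48, 97, 96, 56, 87, 90]
  56 <= 90: swap -> [33, 48, 56, 96, 97, 87, 90]
  87 <= 90: swap -> [33, 48, 56, 87, 97, 96, 90]
Place pivot at 4: [33, 48, 56, 87, 90, 96, 97]

Partitioned: [33, 48, 56, 87, 90, 96, 97]


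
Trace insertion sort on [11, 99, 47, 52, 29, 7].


Initial: [11, 99, 47, 52, 29, 7]
Insert 99: [11, 99, 47, 52, 29, 7]
Insert 47: [11, 47, 99, 52, 29, 7]
Insert 52: [11, 47, 52, 99, 29, 7]
Insert 29: [11, 29, 47, 52, 99, 7]
Insert 7: [7, 11, 29, 47, 52, 99]

Sorted: [7, 11, 29, 47, 52, 99]


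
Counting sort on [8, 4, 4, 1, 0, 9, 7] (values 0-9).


Input: [8, 4, 4, 1, 0, 9, 7]
Counts: [1, 1, 0, 0, 2, 0, 0, 1, 1, 1]

Sorted: [0, 1, 4, 4, 7, 8, 9]


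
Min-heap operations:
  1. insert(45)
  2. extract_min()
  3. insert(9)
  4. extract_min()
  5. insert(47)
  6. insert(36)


insert(45) -> [45]
extract_min()->45, []
insert(9) -> [9]
extract_min()->9, []
insert(47) -> [47]
insert(36) -> [36, 47]

Final heap: [36, 47]


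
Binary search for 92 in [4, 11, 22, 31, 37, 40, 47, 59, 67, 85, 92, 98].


Step 1: lo=0, hi=11, mid=5, val=40
Step 2: lo=6, hi=11, mid=8, val=67
Step 3: lo=9, hi=11, mid=10, val=92

Found at index 10


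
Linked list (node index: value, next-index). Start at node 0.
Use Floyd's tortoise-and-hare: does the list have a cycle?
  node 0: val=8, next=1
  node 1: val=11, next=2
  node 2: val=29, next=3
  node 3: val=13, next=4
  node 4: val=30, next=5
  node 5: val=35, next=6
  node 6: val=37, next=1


Floyd's tortoise (slow, +1) and hare (fast, +2):
  init: slow=0, fast=0
  step 1: slow=1, fast=2
  step 2: slow=2, fast=4
  step 3: slow=3, fast=6
  step 4: slow=4, fast=2
  step 5: slow=5, fast=4
  step 6: slow=6, fast=6
  slow == fast at node 6: cycle detected

Cycle: yes


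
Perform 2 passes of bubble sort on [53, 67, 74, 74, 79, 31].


Initial: [53, 67, 74, 74, 79, 31]
Pass 1: [53, 67, 74, 74, 31, 79] (1 swaps)
Pass 2: [53, 67, 74, 31, 74, 79] (1 swaps)

After 2 passes: [53, 67, 74, 31, 74, 79]


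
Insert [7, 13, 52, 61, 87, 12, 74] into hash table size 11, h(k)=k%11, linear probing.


Insert 7: h=7 -> slot 7
Insert 13: h=2 -> slot 2
Insert 52: h=8 -> slot 8
Insert 61: h=6 -> slot 6
Insert 87: h=10 -> slot 10
Insert 12: h=1 -> slot 1
Insert 74: h=8, 1 probes -> slot 9

Table: [None, 12, 13, None, None, None, 61, 7, 52, 74, 87]


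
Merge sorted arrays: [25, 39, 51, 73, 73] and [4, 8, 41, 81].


Take 4 from B
Take 8 from B
Take 25 from A
Take 39 from A
Take 41 from B
Take 51 from A
Take 73 from A
Take 73 from A

Merged: [4, 8, 25, 39, 41, 51, 73, 73, 81]


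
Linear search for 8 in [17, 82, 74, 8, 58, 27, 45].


i=0: 17!=8
i=1: 82!=8
i=2: 74!=8
i=3: 8==8 found!

Found at 3, 4 comps


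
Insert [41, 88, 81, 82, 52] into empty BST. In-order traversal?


Insert 41: root
Insert 88: R from 41
Insert 81: R from 41 -> L from 88
Insert 82: R from 41 -> L from 88 -> R from 81
Insert 52: R from 41 -> L from 88 -> L from 81

In-order: [41, 52, 81, 82, 88]


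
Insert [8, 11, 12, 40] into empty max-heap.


Insert 8: [8]
Insert 11: [11, 8]
Insert 12: [12, 8, 11]
Insert 40: [40, 12, 11, 8]

Final heap: [40, 12, 11, 8]


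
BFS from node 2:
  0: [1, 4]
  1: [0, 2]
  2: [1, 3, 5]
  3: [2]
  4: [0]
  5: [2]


Visit 2, enqueue [1, 3, 5]
Visit 1, enqueue [0]
Visit 3, enqueue []
Visit 5, enqueue []
Visit 0, enqueue [4]
Visit 4, enqueue []

BFS order: [2, 1, 3, 5, 0, 4]


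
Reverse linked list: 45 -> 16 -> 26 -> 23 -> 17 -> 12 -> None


Step 1: curr=45, set curr.next=prev(None) | reversed so far: 45
Step 2: curr=16, set curr.next=prev(45) | reversed so far: 16 -> 45
Step 3: curr=26, set curr.next=prev(16) | reversed so far: 26 -> 16 -> 45
Step 4: curr=23, set curr.next=prev(26) | reversed so far: 23 -> 26 -> 16 -> 45
Step 5: curr=17, set curr.next=prev(23) | reversed so far: 17 -> 23 -> 26 -> 16 -> 45
Step 6: curr=12, set curr.next=prev(17) | reversed so far: 12 -> 17 -> 23 -> 26 -> 16 -> 45

12 -> 17 -> 23 -> 26 -> 16 -> 45 -> None


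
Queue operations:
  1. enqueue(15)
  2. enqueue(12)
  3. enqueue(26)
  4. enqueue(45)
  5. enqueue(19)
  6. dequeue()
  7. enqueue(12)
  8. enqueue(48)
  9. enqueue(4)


enqueue(15) -> [15]
enqueue(12) -> [15, 12]
enqueue(26) -> [15, 12, 26]
enqueue(45) -> [15, 12, 26, 45]
enqueue(19) -> [15, 12, 26, 45, 19]
dequeue()->15, [12, 26, 45, 19]
enqueue(12) -> [12, 26, 45, 19, 12]
enqueue(48) -> [12, 26, 45, 19, 12, 48]
enqueue(4) -> [12, 26, 45, 19, 12, 48, 4]

Final queue: [12, 26, 45, 19, 12, 48, 4]


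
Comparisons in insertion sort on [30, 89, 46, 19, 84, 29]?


Algorithm: insertion sort
Input: [30, 89, 46, 19, 84, 29]
Sorted: [19, 29, 30, 46, 84, 89]

13


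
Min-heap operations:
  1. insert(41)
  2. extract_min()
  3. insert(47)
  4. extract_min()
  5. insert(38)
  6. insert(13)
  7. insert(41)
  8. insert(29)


insert(41) -> [41]
extract_min()->41, []
insert(47) -> [47]
extract_min()->47, []
insert(38) -> [38]
insert(13) -> [13, 38]
insert(41) -> [13, 38, 41]
insert(29) -> [13, 29, 41, 38]

Final heap: [13, 29, 41, 38]


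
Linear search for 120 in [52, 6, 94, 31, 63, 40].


i=0: 52!=120
i=1: 6!=120
i=2: 94!=120
i=3: 31!=120
i=4: 63!=120
i=5: 40!=120

Not found, 6 comps


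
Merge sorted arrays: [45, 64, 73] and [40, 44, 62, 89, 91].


Take 40 from B
Take 44 from B
Take 45 from A
Take 62 from B
Take 64 from A
Take 73 from A

Merged: [40, 44, 45, 62, 64, 73, 89, 91]


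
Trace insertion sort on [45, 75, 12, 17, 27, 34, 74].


Initial: [45, 75, 12, 17, 27, 34, 74]
Insert 75: [45, 75, 12, 17, 27, 34, 74]
Insert 12: [12, 45, 75, 17, 27, 34, 74]
Insert 17: [12, 17, 45, 75, 27, 34, 74]
Insert 27: [12, 17, 27, 45, 75, 34, 74]
Insert 34: [12, 17, 27, 34, 45, 75, 74]
Insert 74: [12, 17, 27, 34, 45, 74, 75]

Sorted: [12, 17, 27, 34, 45, 74, 75]


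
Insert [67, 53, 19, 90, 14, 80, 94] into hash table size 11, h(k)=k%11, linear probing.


Insert 67: h=1 -> slot 1
Insert 53: h=9 -> slot 9
Insert 19: h=8 -> slot 8
Insert 90: h=2 -> slot 2
Insert 14: h=3 -> slot 3
Insert 80: h=3, 1 probes -> slot 4
Insert 94: h=6 -> slot 6

Table: [None, 67, 90, 14, 80, None, 94, None, 19, 53, None]


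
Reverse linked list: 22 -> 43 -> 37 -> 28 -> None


Step 1: curr=22, set curr.next=prev(None) | reversed so far: 22
Step 2: curr=43, set curr.next=prev(22) | reversed so far: 43 -> 22
Step 3: curr=37, set curr.next=prev(43) | reversed so far: 37 -> 43 -> 22
Step 4: curr=28, set curr.next=prev(37) | reversed so far: 28 -> 37 -> 43 -> 22

28 -> 37 -> 43 -> 22 -> None


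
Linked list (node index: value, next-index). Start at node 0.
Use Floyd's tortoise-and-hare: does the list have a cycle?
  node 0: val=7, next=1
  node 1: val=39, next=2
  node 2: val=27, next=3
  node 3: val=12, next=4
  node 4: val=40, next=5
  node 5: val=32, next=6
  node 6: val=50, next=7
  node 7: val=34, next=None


Floyd's tortoise (slow, +1) and hare (fast, +2):
  init: slow=0, fast=0
  step 1: slow=1, fast=2
  step 2: slow=2, fast=4
  step 3: slow=3, fast=6
  step 4: fast 6->7->None, no cycle

Cycle: no


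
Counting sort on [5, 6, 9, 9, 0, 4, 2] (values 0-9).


Input: [5, 6, 9, 9, 0, 4, 2]
Counts: [1, 0, 1, 0, 1, 1, 1, 0, 0, 2]

Sorted: [0, 2, 4, 5, 6, 9, 9]


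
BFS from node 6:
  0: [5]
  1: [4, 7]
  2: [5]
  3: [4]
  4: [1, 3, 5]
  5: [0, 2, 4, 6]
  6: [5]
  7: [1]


Visit 6, enqueue [5]
Visit 5, enqueue [0, 2, 4]
Visit 0, enqueue []
Visit 2, enqueue []
Visit 4, enqueue [1, 3]
Visit 1, enqueue [7]
Visit 3, enqueue []
Visit 7, enqueue []

BFS order: [6, 5, 0, 2, 4, 1, 3, 7]


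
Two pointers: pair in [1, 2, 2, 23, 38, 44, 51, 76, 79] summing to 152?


lo=0(1)+hi=8(79)=80
lo=1(2)+hi=8(79)=81
lo=2(2)+hi=8(79)=81
lo=3(23)+hi=8(79)=102
lo=4(38)+hi=8(79)=117
lo=5(44)+hi=8(79)=123
lo=6(51)+hi=8(79)=130
lo=7(76)+hi=8(79)=155

No pair found


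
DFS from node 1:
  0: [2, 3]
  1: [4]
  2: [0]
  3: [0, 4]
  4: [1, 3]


Visit 1, push [4]
Visit 4, push [3]
Visit 3, push [0]
Visit 0, push [2]
Visit 2, push []

DFS order: [1, 4, 3, 0, 2]


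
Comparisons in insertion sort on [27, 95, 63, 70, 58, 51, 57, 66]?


Algorithm: insertion sort
Input: [27, 95, 63, 70, 58, 51, 57, 66]
Sorted: [27, 51, 57, 58, 63, 66, 70, 95]

22


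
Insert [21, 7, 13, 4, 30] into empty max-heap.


Insert 21: [21]
Insert 7: [21, 7]
Insert 13: [21, 7, 13]
Insert 4: [21, 7, 13, 4]
Insert 30: [30, 21, 13, 4, 7]

Final heap: [30, 21, 13, 4, 7]


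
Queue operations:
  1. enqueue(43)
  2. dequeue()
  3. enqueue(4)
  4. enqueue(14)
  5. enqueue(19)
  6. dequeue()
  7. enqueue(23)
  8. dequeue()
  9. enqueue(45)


enqueue(43) -> [43]
dequeue()->43, []
enqueue(4) -> [4]
enqueue(14) -> [4, 14]
enqueue(19) -> [4, 14, 19]
dequeue()->4, [14, 19]
enqueue(23) -> [14, 19, 23]
dequeue()->14, [19, 23]
enqueue(45) -> [19, 23, 45]

Final queue: [19, 23, 45]


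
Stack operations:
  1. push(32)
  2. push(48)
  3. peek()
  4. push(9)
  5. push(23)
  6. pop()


push(32) -> [32]
push(48) -> [32, 48]
peek()->48
push(9) -> [32, 48, 9]
push(23) -> [32, 48, 9, 23]
pop()->23, [32, 48, 9]

Final stack: [32, 48, 9]


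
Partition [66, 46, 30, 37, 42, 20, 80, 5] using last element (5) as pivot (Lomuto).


Pivot: 5
Place pivot at 0: [5, 46, 30, 37, 42, 20, 80, 66]

Partitioned: [5, 46, 30, 37, 42, 20, 80, 66]


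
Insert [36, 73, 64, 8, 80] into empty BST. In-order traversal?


Insert 36: root
Insert 73: R from 36
Insert 64: R from 36 -> L from 73
Insert 8: L from 36
Insert 80: R from 36 -> R from 73

In-order: [8, 36, 64, 73, 80]


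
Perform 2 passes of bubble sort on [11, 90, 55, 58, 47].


Initial: [11, 90, 55, 58, 47]
Pass 1: [11, 55, 58, 47, 90] (3 swaps)
Pass 2: [11, 55, 47, 58, 90] (1 swaps)

After 2 passes: [11, 55, 47, 58, 90]


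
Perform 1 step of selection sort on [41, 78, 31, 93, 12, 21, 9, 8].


Initial: [41, 78, 31, 93, 12, 21, 9, 8]
Step 1: min=8 at 7
  Swap: [8, 78, 31, 93, 12, 21, 9, 41]

After 1 step: [8, 78, 31, 93, 12, 21, 9, 41]


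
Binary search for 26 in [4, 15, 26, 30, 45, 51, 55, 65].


Step 1: lo=0, hi=7, mid=3, val=30
Step 2: lo=0, hi=2, mid=1, val=15
Step 3: lo=2, hi=2, mid=2, val=26

Found at index 2


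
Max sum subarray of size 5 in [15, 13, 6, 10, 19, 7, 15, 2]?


[0:5]: 63
[1:6]: 55
[2:7]: 57
[3:8]: 53

Max: 63 at [0:5]


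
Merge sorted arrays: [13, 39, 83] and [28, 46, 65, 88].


Take 13 from A
Take 28 from B
Take 39 from A
Take 46 from B
Take 65 from B
Take 83 from A

Merged: [13, 28, 39, 46, 65, 83, 88]


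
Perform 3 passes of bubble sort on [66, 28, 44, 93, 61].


Initial: [66, 28, 44, 93, 61]
Pass 1: [28, 44, 66, 61, 93] (3 swaps)
Pass 2: [28, 44, 61, 66, 93] (1 swaps)
Pass 3: [28, 44, 61, 66, 93] (0 swaps)

After 3 passes: [28, 44, 61, 66, 93]


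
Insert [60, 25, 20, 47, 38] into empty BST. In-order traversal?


Insert 60: root
Insert 25: L from 60
Insert 20: L from 60 -> L from 25
Insert 47: L from 60 -> R from 25
Insert 38: L from 60 -> R from 25 -> L from 47

In-order: [20, 25, 38, 47, 60]


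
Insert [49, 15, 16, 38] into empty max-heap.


Insert 49: [49]
Insert 15: [49, 15]
Insert 16: [49, 15, 16]
Insert 38: [49, 38, 16, 15]

Final heap: [49, 38, 16, 15]


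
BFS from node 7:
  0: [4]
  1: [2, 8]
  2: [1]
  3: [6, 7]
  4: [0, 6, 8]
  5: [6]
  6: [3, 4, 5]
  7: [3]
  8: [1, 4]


Visit 7, enqueue [3]
Visit 3, enqueue [6]
Visit 6, enqueue [4, 5]
Visit 4, enqueue [0, 8]
Visit 5, enqueue []
Visit 0, enqueue []
Visit 8, enqueue [1]
Visit 1, enqueue [2]
Visit 2, enqueue []

BFS order: [7, 3, 6, 4, 5, 0, 8, 1, 2]


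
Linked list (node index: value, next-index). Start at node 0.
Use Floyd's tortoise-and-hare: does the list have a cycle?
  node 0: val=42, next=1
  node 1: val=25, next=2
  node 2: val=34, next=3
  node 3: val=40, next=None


Floyd's tortoise (slow, +1) and hare (fast, +2):
  init: slow=0, fast=0
  step 1: slow=1, fast=2
  step 2: fast 2->3->None, no cycle

Cycle: no


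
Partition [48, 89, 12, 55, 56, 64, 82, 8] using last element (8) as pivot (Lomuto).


Pivot: 8
Place pivot at 0: [8, 89, 12, 55, 56, 64, 82, 48]

Partitioned: [8, 89, 12, 55, 56, 64, 82, 48]


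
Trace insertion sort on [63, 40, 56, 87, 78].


Initial: [63, 40, 56, 87, 78]
Insert 40: [40, 63, 56, 87, 78]
Insert 56: [40, 56, 63, 87, 78]
Insert 87: [40, 56, 63, 87, 78]
Insert 78: [40, 56, 63, 78, 87]

Sorted: [40, 56, 63, 78, 87]


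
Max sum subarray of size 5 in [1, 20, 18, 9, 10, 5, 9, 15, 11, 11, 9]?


[0:5]: 58
[1:6]: 62
[2:7]: 51
[3:8]: 48
[4:9]: 50
[5:10]: 51
[6:11]: 55

Max: 62 at [1:6]


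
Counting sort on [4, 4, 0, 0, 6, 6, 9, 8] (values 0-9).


Input: [4, 4, 0, 0, 6, 6, 9, 8]
Counts: [2, 0, 0, 0, 2, 0, 2, 0, 1, 1]

Sorted: [0, 0, 4, 4, 6, 6, 8, 9]


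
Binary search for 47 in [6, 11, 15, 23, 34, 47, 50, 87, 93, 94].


Step 1: lo=0, hi=9, mid=4, val=34
Step 2: lo=5, hi=9, mid=7, val=87
Step 3: lo=5, hi=6, mid=5, val=47

Found at index 5


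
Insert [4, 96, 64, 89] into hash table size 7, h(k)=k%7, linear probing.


Insert 4: h=4 -> slot 4
Insert 96: h=5 -> slot 5
Insert 64: h=1 -> slot 1
Insert 89: h=5, 1 probes -> slot 6

Table: [None, 64, None, None, 4, 96, 89]


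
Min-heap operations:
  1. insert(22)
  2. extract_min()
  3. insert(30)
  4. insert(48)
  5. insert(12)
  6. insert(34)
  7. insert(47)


insert(22) -> [22]
extract_min()->22, []
insert(30) -> [30]
insert(48) -> [30, 48]
insert(12) -> [12, 48, 30]
insert(34) -> [12, 34, 30, 48]
insert(47) -> [12, 34, 30, 48, 47]

Final heap: [12, 34, 30, 48, 47]


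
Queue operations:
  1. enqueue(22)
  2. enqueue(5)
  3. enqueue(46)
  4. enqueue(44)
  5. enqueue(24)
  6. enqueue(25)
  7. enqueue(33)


enqueue(22) -> [22]
enqueue(5) -> [22, 5]
enqueue(46) -> [22, 5, 46]
enqueue(44) -> [22, 5, 46, 44]
enqueue(24) -> [22, 5, 46, 44, 24]
enqueue(25) -> [22, 5, 46, 44, 24, 25]
enqueue(33) -> [22, 5, 46, 44, 24, 25, 33]

Final queue: [22, 5, 46, 44, 24, 25, 33]


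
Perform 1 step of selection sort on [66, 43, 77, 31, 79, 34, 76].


Initial: [66, 43, 77, 31, 79, 34, 76]
Step 1: min=31 at 3
  Swap: [31, 43, 77, 66, 79, 34, 76]

After 1 step: [31, 43, 77, 66, 79, 34, 76]


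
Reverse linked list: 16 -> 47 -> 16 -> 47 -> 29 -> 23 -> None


Step 1: curr=16, set curr.next=prev(None) | reversed so far: 16
Step 2: curr=47, set curr.next=prev(16) | reversed so far: 47 -> 16
Step 3: curr=16, set curr.next=prev(47) | reversed so far: 16 -> 47 -> 16
Step 4: curr=47, set curr.next=prev(16) | reversed so far: 47 -> 16 -> 47 -> 16
Step 5: curr=29, set curr.next=prev(47) | reversed so far: 29 -> 47 -> 16 -> 47 -> 16
Step 6: curr=23, set curr.next=prev(29) | reversed so far: 23 -> 29 -> 47 -> 16 -> 47 -> 16

23 -> 29 -> 47 -> 16 -> 47 -> 16 -> None


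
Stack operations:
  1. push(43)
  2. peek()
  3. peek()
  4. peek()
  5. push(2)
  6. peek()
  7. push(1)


push(43) -> [43]
peek()->43
peek()->43
peek()->43
push(2) -> [43, 2]
peek()->2
push(1) -> [43, 2, 1]

Final stack: [43, 2, 1]


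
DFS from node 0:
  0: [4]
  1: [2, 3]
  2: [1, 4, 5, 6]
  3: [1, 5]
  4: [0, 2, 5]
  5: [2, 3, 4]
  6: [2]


Visit 0, push [4]
Visit 4, push [5, 2]
Visit 2, push [6, 5, 1]
Visit 1, push [3]
Visit 3, push [5]
Visit 5, push []
Visit 6, push []

DFS order: [0, 4, 2, 1, 3, 5, 6]


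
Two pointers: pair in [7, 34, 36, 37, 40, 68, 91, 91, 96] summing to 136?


lo=0(7)+hi=8(96)=103
lo=1(34)+hi=8(96)=130
lo=2(36)+hi=8(96)=132
lo=3(37)+hi=8(96)=133
lo=4(40)+hi=8(96)=136

Yes: 40+96=136


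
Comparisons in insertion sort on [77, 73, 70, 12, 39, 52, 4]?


Algorithm: insertion sort
Input: [77, 73, 70, 12, 39, 52, 4]
Sorted: [4, 12, 39, 52, 70, 73, 77]

20


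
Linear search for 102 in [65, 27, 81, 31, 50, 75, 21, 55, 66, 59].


i=0: 65!=102
i=1: 27!=102
i=2: 81!=102
i=3: 31!=102
i=4: 50!=102
i=5: 75!=102
i=6: 21!=102
i=7: 55!=102
i=8: 66!=102
i=9: 59!=102

Not found, 10 comps


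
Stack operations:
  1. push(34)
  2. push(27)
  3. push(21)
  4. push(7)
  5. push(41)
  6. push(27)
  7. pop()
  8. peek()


push(34) -> [34]
push(27) -> [34, 27]
push(21) -> [34, 27, 21]
push(7) -> [34, 27, 21, 7]
push(41) -> [34, 27, 21, 7, 41]
push(27) -> [34, 27, 21, 7, 41, 27]
pop()->27, [34, 27, 21, 7, 41]
peek()->41

Final stack: [34, 27, 21, 7, 41]


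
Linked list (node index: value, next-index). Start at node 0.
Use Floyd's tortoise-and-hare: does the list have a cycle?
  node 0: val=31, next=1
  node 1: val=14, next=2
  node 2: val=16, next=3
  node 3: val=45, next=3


Floyd's tortoise (slow, +1) and hare (fast, +2):
  init: slow=0, fast=0
  step 1: slow=1, fast=2
  step 2: slow=2, fast=3
  step 3: slow=3, fast=3
  slow == fast at node 3: cycle detected

Cycle: yes


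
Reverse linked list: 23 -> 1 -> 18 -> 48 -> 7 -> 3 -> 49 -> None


Step 1: curr=23, set curr.next=prev(None) | reversed so far: 23
Step 2: curr=1, set curr.next=prev(23) | reversed so far: 1 -> 23
Step 3: curr=18, set curr.next=prev(1) | reversed so far: 18 -> 1 -> 23
Step 4: curr=48, set curr.next=prev(18) | reversed so far: 48 -> 18 -> 1 -> 23
Step 5: curr=7, set curr.next=prev(48) | reversed so far: 7 -> 48 -> 18 -> 1 -> 23
Step 6: curr=3, set curr.next=prev(7) | reversed so far: 3 -> 7 -> 48 -> 18 -> 1 -> 23
Step 7: curr=49, set curr.next=prev(3) | reversed so far: 49 -> 3 -> 7 -> 48 -> 18 -> 1 -> 23

49 -> 3 -> 7 -> 48 -> 18 -> 1 -> 23 -> None


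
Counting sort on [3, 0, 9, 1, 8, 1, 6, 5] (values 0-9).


Input: [3, 0, 9, 1, 8, 1, 6, 5]
Counts: [1, 2, 0, 1, 0, 1, 1, 0, 1, 1]

Sorted: [0, 1, 1, 3, 5, 6, 8, 9]


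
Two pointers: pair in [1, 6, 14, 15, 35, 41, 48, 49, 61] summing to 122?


lo=0(1)+hi=8(61)=62
lo=1(6)+hi=8(61)=67
lo=2(14)+hi=8(61)=75
lo=3(15)+hi=8(61)=76
lo=4(35)+hi=8(61)=96
lo=5(41)+hi=8(61)=102
lo=6(48)+hi=8(61)=109
lo=7(49)+hi=8(61)=110

No pair found


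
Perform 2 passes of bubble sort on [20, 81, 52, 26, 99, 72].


Initial: [20, 81, 52, 26, 99, 72]
Pass 1: [20, 52, 26, 81, 72, 99] (3 swaps)
Pass 2: [20, 26, 52, 72, 81, 99] (2 swaps)

After 2 passes: [20, 26, 52, 72, 81, 99]


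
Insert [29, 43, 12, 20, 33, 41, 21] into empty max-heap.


Insert 29: [29]
Insert 43: [43, 29]
Insert 12: [43, 29, 12]
Insert 20: [43, 29, 12, 20]
Insert 33: [43, 33, 12, 20, 29]
Insert 41: [43, 33, 41, 20, 29, 12]
Insert 21: [43, 33, 41, 20, 29, 12, 21]

Final heap: [43, 33, 41, 20, 29, 12, 21]


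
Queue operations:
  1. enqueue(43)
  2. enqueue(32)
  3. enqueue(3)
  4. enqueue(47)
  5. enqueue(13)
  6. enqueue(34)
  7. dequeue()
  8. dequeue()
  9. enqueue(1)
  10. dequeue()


enqueue(43) -> [43]
enqueue(32) -> [43, 32]
enqueue(3) -> [43, 32, 3]
enqueue(47) -> [43, 32, 3, 47]
enqueue(13) -> [43, 32, 3, 47, 13]
enqueue(34) -> [43, 32, 3, 47, 13, 34]
dequeue()->43, [32, 3, 47, 13, 34]
dequeue()->32, [3, 47, 13, 34]
enqueue(1) -> [3, 47, 13, 34, 1]
dequeue()->3, [47, 13, 34, 1]

Final queue: [47, 13, 34, 1]


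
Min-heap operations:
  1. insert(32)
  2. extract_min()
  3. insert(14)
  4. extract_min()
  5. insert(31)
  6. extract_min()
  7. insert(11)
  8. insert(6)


insert(32) -> [32]
extract_min()->32, []
insert(14) -> [14]
extract_min()->14, []
insert(31) -> [31]
extract_min()->31, []
insert(11) -> [11]
insert(6) -> [6, 11]

Final heap: [6, 11]


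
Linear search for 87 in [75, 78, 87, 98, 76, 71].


i=0: 75!=87
i=1: 78!=87
i=2: 87==87 found!

Found at 2, 3 comps


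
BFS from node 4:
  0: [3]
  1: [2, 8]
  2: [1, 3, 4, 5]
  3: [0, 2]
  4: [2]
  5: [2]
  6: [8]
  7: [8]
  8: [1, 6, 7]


Visit 4, enqueue [2]
Visit 2, enqueue [1, 3, 5]
Visit 1, enqueue [8]
Visit 3, enqueue [0]
Visit 5, enqueue []
Visit 8, enqueue [6, 7]
Visit 0, enqueue []
Visit 6, enqueue []
Visit 7, enqueue []

BFS order: [4, 2, 1, 3, 5, 8, 0, 6, 7]


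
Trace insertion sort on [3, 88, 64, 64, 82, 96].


Initial: [3, 88, 64, 64, 82, 96]
Insert 88: [3, 88, 64, 64, 82, 96]
Insert 64: [3, 64, 88, 64, 82, 96]
Insert 64: [3, 64, 64, 88, 82, 96]
Insert 82: [3, 64, 64, 82, 88, 96]
Insert 96: [3, 64, 64, 82, 88, 96]

Sorted: [3, 64, 64, 82, 88, 96]


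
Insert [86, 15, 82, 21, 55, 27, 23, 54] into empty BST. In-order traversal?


Insert 86: root
Insert 15: L from 86
Insert 82: L from 86 -> R from 15
Insert 21: L from 86 -> R from 15 -> L from 82
Insert 55: L from 86 -> R from 15 -> L from 82 -> R from 21
Insert 27: L from 86 -> R from 15 -> L from 82 -> R from 21 -> L from 55
Insert 23: L from 86 -> R from 15 -> L from 82 -> R from 21 -> L from 55 -> L from 27
Insert 54: L from 86 -> R from 15 -> L from 82 -> R from 21 -> L from 55 -> R from 27

In-order: [15, 21, 23, 27, 54, 55, 82, 86]


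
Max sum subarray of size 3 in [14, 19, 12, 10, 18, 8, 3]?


[0:3]: 45
[1:4]: 41
[2:5]: 40
[3:6]: 36
[4:7]: 29

Max: 45 at [0:3]


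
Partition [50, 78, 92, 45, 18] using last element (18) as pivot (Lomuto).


Pivot: 18
Place pivot at 0: [18, 78, 92, 45, 50]

Partitioned: [18, 78, 92, 45, 50]


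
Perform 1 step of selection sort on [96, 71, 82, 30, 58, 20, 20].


Initial: [96, 71, 82, 30, 58, 20, 20]
Step 1: min=20 at 5
  Swap: [20, 71, 82, 30, 58, 96, 20]

After 1 step: [20, 71, 82, 30, 58, 96, 20]


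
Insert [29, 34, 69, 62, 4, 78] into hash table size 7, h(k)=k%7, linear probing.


Insert 29: h=1 -> slot 1
Insert 34: h=6 -> slot 6
Insert 69: h=6, 1 probes -> slot 0
Insert 62: h=6, 3 probes -> slot 2
Insert 4: h=4 -> slot 4
Insert 78: h=1, 2 probes -> slot 3

Table: [69, 29, 62, 78, 4, None, 34]


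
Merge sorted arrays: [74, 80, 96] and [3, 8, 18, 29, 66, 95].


Take 3 from B
Take 8 from B
Take 18 from B
Take 29 from B
Take 66 from B
Take 74 from A
Take 80 from A
Take 95 from B

Merged: [3, 8, 18, 29, 66, 74, 80, 95, 96]


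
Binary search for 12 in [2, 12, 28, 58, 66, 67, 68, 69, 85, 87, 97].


Step 1: lo=0, hi=10, mid=5, val=67
Step 2: lo=0, hi=4, mid=2, val=28
Step 3: lo=0, hi=1, mid=0, val=2
Step 4: lo=1, hi=1, mid=1, val=12

Found at index 1


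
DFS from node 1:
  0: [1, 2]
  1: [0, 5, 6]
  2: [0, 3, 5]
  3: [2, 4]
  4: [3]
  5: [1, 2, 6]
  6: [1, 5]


Visit 1, push [6, 5, 0]
Visit 0, push [2]
Visit 2, push [5, 3]
Visit 3, push [4]
Visit 4, push []
Visit 5, push [6]
Visit 6, push []

DFS order: [1, 0, 2, 3, 4, 5, 6]


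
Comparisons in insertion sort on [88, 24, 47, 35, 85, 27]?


Algorithm: insertion sort
Input: [88, 24, 47, 35, 85, 27]
Sorted: [24, 27, 35, 47, 85, 88]

13


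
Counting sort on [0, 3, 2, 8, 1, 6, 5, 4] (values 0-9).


Input: [0, 3, 2, 8, 1, 6, 5, 4]
Counts: [1, 1, 1, 1, 1, 1, 1, 0, 1, 0]

Sorted: [0, 1, 2, 3, 4, 5, 6, 8]


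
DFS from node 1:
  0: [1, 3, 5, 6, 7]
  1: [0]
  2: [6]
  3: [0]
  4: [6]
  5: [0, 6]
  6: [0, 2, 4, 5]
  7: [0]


Visit 1, push [0]
Visit 0, push [7, 6, 5, 3]
Visit 3, push []
Visit 5, push [6]
Visit 6, push [4, 2]
Visit 2, push []
Visit 4, push []
Visit 7, push []

DFS order: [1, 0, 3, 5, 6, 2, 4, 7]


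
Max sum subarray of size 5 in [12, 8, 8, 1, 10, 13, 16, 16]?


[0:5]: 39
[1:6]: 40
[2:7]: 48
[3:8]: 56

Max: 56 at [3:8]


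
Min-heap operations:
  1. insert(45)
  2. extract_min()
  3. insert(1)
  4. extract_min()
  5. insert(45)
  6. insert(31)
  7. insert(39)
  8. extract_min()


insert(45) -> [45]
extract_min()->45, []
insert(1) -> [1]
extract_min()->1, []
insert(45) -> [45]
insert(31) -> [31, 45]
insert(39) -> [31, 45, 39]
extract_min()->31, [39, 45]

Final heap: [39, 45]


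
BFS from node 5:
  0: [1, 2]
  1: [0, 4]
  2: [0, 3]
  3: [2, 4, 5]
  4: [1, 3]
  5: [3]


Visit 5, enqueue [3]
Visit 3, enqueue [2, 4]
Visit 2, enqueue [0]
Visit 4, enqueue [1]
Visit 0, enqueue []
Visit 1, enqueue []

BFS order: [5, 3, 2, 4, 0, 1]


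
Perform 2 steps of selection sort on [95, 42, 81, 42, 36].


Initial: [95, 42, 81, 42, 36]
Step 1: min=36 at 4
  Swap: [36, 42, 81, 42, 95]
Step 2: min=42 at 1
  Swap: [36, 42, 81, 42, 95]

After 2 steps: [36, 42, 81, 42, 95]


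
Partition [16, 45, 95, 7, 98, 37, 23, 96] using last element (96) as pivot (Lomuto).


Pivot: 96
  16 <= 96: advance i (no swap)
  45 <= 96: advance i (no swap)
  95 <= 96: advance i (no swap)
  7 <= 96: advance i (no swap)
  37 <= 96: swap -> [16, 45, 95, 7, 37, 98, 23, 96]
  23 <= 96: swap -> [16, 45, 95, 7, 37, 23, 98, 96]
Place pivot at 6: [16, 45, 95, 7, 37, 23, 96, 98]

Partitioned: [16, 45, 95, 7, 37, 23, 96, 98]


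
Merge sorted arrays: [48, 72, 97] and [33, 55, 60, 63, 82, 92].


Take 33 from B
Take 48 from A
Take 55 from B
Take 60 from B
Take 63 from B
Take 72 from A
Take 82 from B
Take 92 from B

Merged: [33, 48, 55, 60, 63, 72, 82, 92, 97]


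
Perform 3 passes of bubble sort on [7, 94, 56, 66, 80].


Initial: [7, 94, 56, 66, 80]
Pass 1: [7, 56, 66, 80, 94] (3 swaps)
Pass 2: [7, 56, 66, 80, 94] (0 swaps)
Pass 3: [7, 56, 66, 80, 94] (0 swaps)

After 3 passes: [7, 56, 66, 80, 94]


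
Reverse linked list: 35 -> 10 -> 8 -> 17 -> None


Step 1: curr=35, set curr.next=prev(None) | reversed so far: 35
Step 2: curr=10, set curr.next=prev(35) | reversed so far: 10 -> 35
Step 3: curr=8, set curr.next=prev(10) | reversed so far: 8 -> 10 -> 35
Step 4: curr=17, set curr.next=prev(8) | reversed so far: 17 -> 8 -> 10 -> 35

17 -> 8 -> 10 -> 35 -> None


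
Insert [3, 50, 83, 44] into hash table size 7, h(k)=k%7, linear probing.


Insert 3: h=3 -> slot 3
Insert 50: h=1 -> slot 1
Insert 83: h=6 -> slot 6
Insert 44: h=2 -> slot 2

Table: [None, 50, 44, 3, None, None, 83]


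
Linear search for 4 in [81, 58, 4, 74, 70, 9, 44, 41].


i=0: 81!=4
i=1: 58!=4
i=2: 4==4 found!

Found at 2, 3 comps


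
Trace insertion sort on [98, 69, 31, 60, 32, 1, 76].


Initial: [98, 69, 31, 60, 32, 1, 76]
Insert 69: [69, 98, 31, 60, 32, 1, 76]
Insert 31: [31, 69, 98, 60, 32, 1, 76]
Insert 60: [31, 60, 69, 98, 32, 1, 76]
Insert 32: [31, 32, 60, 69, 98, 1, 76]
Insert 1: [1, 31, 32, 60, 69, 98, 76]
Insert 76: [1, 31, 32, 60, 69, 76, 98]

Sorted: [1, 31, 32, 60, 69, 76, 98]


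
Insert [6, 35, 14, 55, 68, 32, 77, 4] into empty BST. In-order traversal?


Insert 6: root
Insert 35: R from 6
Insert 14: R from 6 -> L from 35
Insert 55: R from 6 -> R from 35
Insert 68: R from 6 -> R from 35 -> R from 55
Insert 32: R from 6 -> L from 35 -> R from 14
Insert 77: R from 6 -> R from 35 -> R from 55 -> R from 68
Insert 4: L from 6

In-order: [4, 6, 14, 32, 35, 55, 68, 77]


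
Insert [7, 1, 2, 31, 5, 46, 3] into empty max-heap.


Insert 7: [7]
Insert 1: [7, 1]
Insert 2: [7, 1, 2]
Insert 31: [31, 7, 2, 1]
Insert 5: [31, 7, 2, 1, 5]
Insert 46: [46, 7, 31, 1, 5, 2]
Insert 3: [46, 7, 31, 1, 5, 2, 3]

Final heap: [46, 7, 31, 1, 5, 2, 3]


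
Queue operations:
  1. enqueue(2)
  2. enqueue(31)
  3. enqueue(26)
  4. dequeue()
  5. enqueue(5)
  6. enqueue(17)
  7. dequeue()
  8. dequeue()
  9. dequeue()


enqueue(2) -> [2]
enqueue(31) -> [2, 31]
enqueue(26) -> [2, 31, 26]
dequeue()->2, [31, 26]
enqueue(5) -> [31, 26, 5]
enqueue(17) -> [31, 26, 5, 17]
dequeue()->31, [26, 5, 17]
dequeue()->26, [5, 17]
dequeue()->5, [17]

Final queue: [17]


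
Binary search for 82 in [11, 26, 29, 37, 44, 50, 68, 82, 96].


Step 1: lo=0, hi=8, mid=4, val=44
Step 2: lo=5, hi=8, mid=6, val=68
Step 3: lo=7, hi=8, mid=7, val=82

Found at index 7


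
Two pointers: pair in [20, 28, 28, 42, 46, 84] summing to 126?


lo=0(20)+hi=5(84)=104
lo=1(28)+hi=5(84)=112
lo=2(28)+hi=5(84)=112
lo=3(42)+hi=5(84)=126

Yes: 42+84=126


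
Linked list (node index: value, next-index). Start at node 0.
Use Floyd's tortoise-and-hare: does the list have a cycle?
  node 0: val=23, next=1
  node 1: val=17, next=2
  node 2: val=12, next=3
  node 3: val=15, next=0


Floyd's tortoise (slow, +1) and hare (fast, +2):
  init: slow=0, fast=0
  step 1: slow=1, fast=2
  step 2: slow=2, fast=0
  step 3: slow=3, fast=2
  step 4: slow=0, fast=0
  slow == fast at node 0: cycle detected

Cycle: yes


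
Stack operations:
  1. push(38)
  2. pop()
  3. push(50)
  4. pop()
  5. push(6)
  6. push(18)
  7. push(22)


push(38) -> [38]
pop()->38, []
push(50) -> [50]
pop()->50, []
push(6) -> [6]
push(18) -> [6, 18]
push(22) -> [6, 18, 22]

Final stack: [6, 18, 22]


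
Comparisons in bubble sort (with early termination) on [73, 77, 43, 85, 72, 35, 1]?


Algorithm: bubble sort (with early termination)
Input: [73, 77, 43, 85, 72, 35, 1]
Sorted: [1, 35, 43, 72, 73, 77, 85]

21


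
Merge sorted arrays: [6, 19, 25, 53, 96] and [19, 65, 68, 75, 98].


Take 6 from A
Take 19 from A
Take 19 from B
Take 25 from A
Take 53 from A
Take 65 from B
Take 68 from B
Take 75 from B
Take 96 from A

Merged: [6, 19, 19, 25, 53, 65, 68, 75, 96, 98]


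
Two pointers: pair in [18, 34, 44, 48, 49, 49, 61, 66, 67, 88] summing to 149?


lo=0(18)+hi=9(88)=106
lo=1(34)+hi=9(88)=122
lo=2(44)+hi=9(88)=132
lo=3(48)+hi=9(88)=136
lo=4(49)+hi=9(88)=137
lo=5(49)+hi=9(88)=137
lo=6(61)+hi=9(88)=149

Yes: 61+88=149


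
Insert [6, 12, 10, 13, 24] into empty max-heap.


Insert 6: [6]
Insert 12: [12, 6]
Insert 10: [12, 6, 10]
Insert 13: [13, 12, 10, 6]
Insert 24: [24, 13, 10, 6, 12]

Final heap: [24, 13, 10, 6, 12]


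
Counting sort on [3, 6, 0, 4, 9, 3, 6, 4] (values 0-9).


Input: [3, 6, 0, 4, 9, 3, 6, 4]
Counts: [1, 0, 0, 2, 2, 0, 2, 0, 0, 1]

Sorted: [0, 3, 3, 4, 4, 6, 6, 9]


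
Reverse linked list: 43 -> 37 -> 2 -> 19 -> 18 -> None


Step 1: curr=43, set curr.next=prev(None) | reversed so far: 43
Step 2: curr=37, set curr.next=prev(43) | reversed so far: 37 -> 43
Step 3: curr=2, set curr.next=prev(37) | reversed so far: 2 -> 37 -> 43
Step 4: curr=19, set curr.next=prev(2) | reversed so far: 19 -> 2 -> 37 -> 43
Step 5: curr=18, set curr.next=prev(19) | reversed so far: 18 -> 19 -> 2 -> 37 -> 43

18 -> 19 -> 2 -> 37 -> 43 -> None
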